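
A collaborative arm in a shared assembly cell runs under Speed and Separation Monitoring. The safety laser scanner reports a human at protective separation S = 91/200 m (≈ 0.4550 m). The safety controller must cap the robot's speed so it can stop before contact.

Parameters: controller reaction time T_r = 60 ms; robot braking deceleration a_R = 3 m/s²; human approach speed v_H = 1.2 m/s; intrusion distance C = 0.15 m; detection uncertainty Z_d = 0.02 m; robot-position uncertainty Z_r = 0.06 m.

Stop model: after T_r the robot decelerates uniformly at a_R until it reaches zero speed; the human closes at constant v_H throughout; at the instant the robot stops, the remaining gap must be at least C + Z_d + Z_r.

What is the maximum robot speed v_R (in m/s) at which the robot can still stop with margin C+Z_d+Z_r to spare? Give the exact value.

v_R_max = 3/10 m/s = 0.3000 m/s

quadratic (1/6)·v² + (23/50)·v + (-153/1000) = 0
  disc = (23/50)² − 4·(1/6)·(-153/1000) = 196/625 ; √disc = 14/25
  v_R = (−(23/50) + 14/25) / (2·(1/6)) = 3/10 m/s
check:
braking lasts T_s = (3/10)/3 = 0.1000 s
robot covers v_R·T_r = 0.3000·0.0600 = 0.0180 m before braking
robot covers 0.3000·0.1000 − ½·3.0000·0.1000² = 0.0150 m while stopping
person approaches 1.2000·(0.0600+0.1000) = 0.1920 m
C+Z_d+Z_r = 0.1500+0.0200+0.0600 = 0.2300 m
sum ≈ 0.0180+0.0150+0.1920+0.2300 ≈ 0.4550 m = S ✓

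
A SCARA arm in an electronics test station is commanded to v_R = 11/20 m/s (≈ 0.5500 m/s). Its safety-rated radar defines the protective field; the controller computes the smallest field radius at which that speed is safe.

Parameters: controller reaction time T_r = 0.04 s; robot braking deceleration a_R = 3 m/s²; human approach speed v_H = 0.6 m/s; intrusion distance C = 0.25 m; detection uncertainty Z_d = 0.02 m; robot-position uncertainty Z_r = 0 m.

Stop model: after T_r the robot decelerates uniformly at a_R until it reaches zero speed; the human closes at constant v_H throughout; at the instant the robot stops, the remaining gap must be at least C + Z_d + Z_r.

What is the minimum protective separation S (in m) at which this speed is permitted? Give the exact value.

T_s = v_R/a_R = (11/20)/3 = 0.1833 s
robot in T_r: 0.5500·0.0400 = 0.0220 m
braking distance = 0.5500²/(2·3.0000) = 0.0504 m
person approaches 0.6000·(0.0400+0.1833) = 0.1340 m
margins: 0.2500+0.0200+0.0000 = 0.2700 m
S_min ≈ 0.0220+0.0504+0.1340+0.2700  ⇒  S_min = 5717/12000 m

S_min = 5717/12000 m = 0.4764 m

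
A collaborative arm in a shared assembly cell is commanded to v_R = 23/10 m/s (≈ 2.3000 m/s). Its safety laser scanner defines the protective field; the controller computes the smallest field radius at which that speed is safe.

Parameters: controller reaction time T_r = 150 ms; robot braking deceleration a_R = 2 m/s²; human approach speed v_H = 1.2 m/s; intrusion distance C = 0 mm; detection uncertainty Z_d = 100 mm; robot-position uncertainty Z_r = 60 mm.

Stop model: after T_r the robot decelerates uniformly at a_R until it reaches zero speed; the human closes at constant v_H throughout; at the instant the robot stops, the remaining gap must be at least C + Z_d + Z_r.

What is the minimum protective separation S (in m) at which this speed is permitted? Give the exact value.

S_min = 271/80 m = 3.3875 m

T_s = v_R/a_R = (23/10)/2 = 1.1500 s
robot covers v_R·T_r = 2.3000·0.1500 = 0.3450 m before braking
braking distance = 2.3000²/(2·2.0000) = 1.3225 m
human closes 1.2000·1.3000 = 1.5600 m
C+Z_d+Z_r = 0.0000+0.1000+0.0600 = 0.1600 m
S_min ≈ 0.3450+1.3225+1.5600+0.1600  ⇒  S_min = 271/80 m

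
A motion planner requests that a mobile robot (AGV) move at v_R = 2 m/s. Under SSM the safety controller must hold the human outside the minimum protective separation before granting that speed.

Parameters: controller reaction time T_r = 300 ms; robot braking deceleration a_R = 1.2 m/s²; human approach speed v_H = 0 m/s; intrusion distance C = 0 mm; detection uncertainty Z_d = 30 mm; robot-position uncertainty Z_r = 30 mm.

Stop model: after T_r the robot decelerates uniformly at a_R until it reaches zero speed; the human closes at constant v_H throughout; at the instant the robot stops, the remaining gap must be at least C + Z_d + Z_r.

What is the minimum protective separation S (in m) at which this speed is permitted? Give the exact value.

T_s = v_R/a_R = 2/(6/5) = 1.6667 s
robot covers v_R·T_r = 2.0000·0.3000 = 0.6000 m before braking
braking distance = 2.0000²/(2·1.2000) = 1.6667 m
human closes 0.0000·1.9667 = 0.0000 m
margins: 0.0000+0.0300+0.0300 = 0.0600 m
S_min ≈ 0.6000+1.6667+0.0000+0.0600  ⇒  S_min = 349/150 m

S_min = 349/150 m = 2.3267 m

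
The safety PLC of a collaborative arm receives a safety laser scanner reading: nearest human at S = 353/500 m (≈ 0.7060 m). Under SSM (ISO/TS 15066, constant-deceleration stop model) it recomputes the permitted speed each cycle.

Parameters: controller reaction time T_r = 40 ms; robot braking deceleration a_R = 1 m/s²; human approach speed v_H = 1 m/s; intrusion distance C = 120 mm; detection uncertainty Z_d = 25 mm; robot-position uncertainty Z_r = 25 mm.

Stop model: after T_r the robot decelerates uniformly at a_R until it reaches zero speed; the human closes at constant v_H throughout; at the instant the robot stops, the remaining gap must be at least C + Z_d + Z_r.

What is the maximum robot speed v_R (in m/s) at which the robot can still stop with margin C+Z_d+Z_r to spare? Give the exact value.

at the boundary: (1/2)·v² + (26/25)·v + (-62/125) = 0
  disc = (26/25)² − 4·(1/2)·(-62/125) = 1296/625 ; √disc = 36/25
  v_R = (−(26/25) + 36/25) / (2·(1/2)) = 2/5 m/s
check:
braking lasts T_s = (2/5)/1 = 0.4000 s
reaction-phase robot travel = 0.4000·0.0400 = 0.0160 m
robot under decel: 0.4000²/(2·1.0000) = 0.0800 m
person approaches 1.0000·(0.0400+0.4000) = 0.4400 m
C+Z_d+Z_r = 0.1200+0.0250+0.0250 = 0.1700 m
sum ≈ 0.0160+0.0800+0.4400+0.1700 ≈ 0.7060 m = S ✓

v_R_max = 2/5 m/s = 0.4000 m/s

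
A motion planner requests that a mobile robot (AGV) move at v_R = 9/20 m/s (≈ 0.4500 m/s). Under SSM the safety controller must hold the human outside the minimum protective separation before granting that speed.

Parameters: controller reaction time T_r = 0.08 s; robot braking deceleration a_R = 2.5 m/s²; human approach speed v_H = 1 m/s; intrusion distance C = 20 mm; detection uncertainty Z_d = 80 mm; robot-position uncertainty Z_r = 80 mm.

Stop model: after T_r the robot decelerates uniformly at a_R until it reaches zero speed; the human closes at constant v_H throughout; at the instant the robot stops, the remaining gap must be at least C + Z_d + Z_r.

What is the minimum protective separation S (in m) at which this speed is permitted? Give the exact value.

S_min = 1033/2000 m = 0.5165 m

stop time T_s = (9/20)/(5/2) = 0.1800 s
robot covers v_R·T_r = 0.4500·0.0800 = 0.0360 m before braking
robot covers 0.4500·0.1800 − ½·2.5000·0.1800² = 0.0405 m while stopping
human over T_r+T_s: 1.0000·(0.0800+0.1800) = 0.2600 m
residual clearance needed = 0.0200+0.0800+0.0800 = 0.1800 m
S_min ≈ 0.0360+0.0405+0.2600+0.1800  ⇒  S_min = 1033/2000 m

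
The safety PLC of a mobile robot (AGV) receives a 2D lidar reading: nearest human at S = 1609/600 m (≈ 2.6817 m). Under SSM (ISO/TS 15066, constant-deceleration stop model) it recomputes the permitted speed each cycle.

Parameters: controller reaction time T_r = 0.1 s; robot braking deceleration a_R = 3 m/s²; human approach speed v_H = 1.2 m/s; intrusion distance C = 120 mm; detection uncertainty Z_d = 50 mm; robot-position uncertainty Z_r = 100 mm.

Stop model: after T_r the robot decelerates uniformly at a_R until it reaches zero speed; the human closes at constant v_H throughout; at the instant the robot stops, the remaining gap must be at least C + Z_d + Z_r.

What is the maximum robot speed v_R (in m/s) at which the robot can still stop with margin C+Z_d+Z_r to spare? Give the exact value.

v_R_max = 5/2 m/s = 2.5000 m/s

collect terms ⇒ (1/6)·v_R² + (1/2)·v_R + (-55/24) = 0
  disc = (1/2)² − 4·(1/6)·(-55/24) = 16/9 ; √disc = 4/3
  v_R = (−(1/2) + 4/3) / (2·(1/6)) = 5/2 m/s
check:
stop time T_s = (5/2)/3 = 0.8333 s
reaction-phase robot travel = 2.5000·0.1000 = 0.2500 m
robot covers 2.5000·0.8333 − ½·3.0000·0.8333² = 1.0417 m while stopping
person approaches 1.2000·(0.1000+0.8333) = 1.1200 m
residual clearance needed = 0.1200+0.0500+0.1000 = 0.2700 m
sum ≈ 0.2500+1.0417+1.1200+0.2700 ≈ 2.6817 m = S ✓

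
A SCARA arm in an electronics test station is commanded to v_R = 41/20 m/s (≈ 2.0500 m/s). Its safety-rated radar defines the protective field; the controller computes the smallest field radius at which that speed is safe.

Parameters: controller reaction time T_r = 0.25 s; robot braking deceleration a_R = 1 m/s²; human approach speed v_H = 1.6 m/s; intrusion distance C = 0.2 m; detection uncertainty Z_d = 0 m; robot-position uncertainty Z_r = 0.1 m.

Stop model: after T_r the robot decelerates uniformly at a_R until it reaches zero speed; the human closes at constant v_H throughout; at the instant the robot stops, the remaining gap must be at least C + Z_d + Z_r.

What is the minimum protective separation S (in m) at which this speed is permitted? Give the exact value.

S_min = 211/32 m = 6.5938 m

braking lasts T_s = (41/20)/1 = 2.0500 s
reaction-phase robot travel = 2.0500·0.2500 = 0.5125 m
robot under decel: 2.0500²/(2·1.0000) = 2.1012 m
human closes 1.6000·2.3000 = 3.6800 m
C+Z_d+Z_r = 0.2000+0.0000+0.1000 = 0.3000 m
S_min ≈ 0.5125+2.1012+3.6800+0.3000  ⇒  S_min = 211/32 m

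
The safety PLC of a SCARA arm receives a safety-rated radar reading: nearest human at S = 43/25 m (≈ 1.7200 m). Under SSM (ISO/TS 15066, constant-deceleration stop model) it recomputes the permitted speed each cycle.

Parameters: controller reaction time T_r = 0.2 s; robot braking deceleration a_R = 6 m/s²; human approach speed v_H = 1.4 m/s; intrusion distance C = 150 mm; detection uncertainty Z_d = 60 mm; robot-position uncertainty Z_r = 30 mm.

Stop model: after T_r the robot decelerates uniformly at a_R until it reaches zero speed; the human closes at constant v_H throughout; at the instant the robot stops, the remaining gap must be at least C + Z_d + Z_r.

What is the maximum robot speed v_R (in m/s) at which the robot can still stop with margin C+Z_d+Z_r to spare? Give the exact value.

at the boundary: (1/12)·v² + (13/30)·v + (-6/5) = 0
  disc = (13/30)² − 4·(1/12)·(-6/5) = 529/900 ; √disc = 23/30
  v_R = (−(13/30) + 23/30) / (2·(1/12)) = 2 m/s
check:
T_s = v_R/a_R = 2/6 = 0.3333 s
robot in T_r: 2.0000·0.2000 = 0.4000 m
braking distance = 2.0000²/(2·6.0000) = 0.3333 m
person approaches 1.4000·(0.2000+0.3333) = 0.7467 m
C+Z_d+Z_r = 0.1500+0.0600+0.0300 = 0.2400 m
sum ≈ 0.4000+0.3333+0.7467+0.2400 ≈ 1.7200 m = S ✓

v_R_max = 2 m/s = 2.0000 m/s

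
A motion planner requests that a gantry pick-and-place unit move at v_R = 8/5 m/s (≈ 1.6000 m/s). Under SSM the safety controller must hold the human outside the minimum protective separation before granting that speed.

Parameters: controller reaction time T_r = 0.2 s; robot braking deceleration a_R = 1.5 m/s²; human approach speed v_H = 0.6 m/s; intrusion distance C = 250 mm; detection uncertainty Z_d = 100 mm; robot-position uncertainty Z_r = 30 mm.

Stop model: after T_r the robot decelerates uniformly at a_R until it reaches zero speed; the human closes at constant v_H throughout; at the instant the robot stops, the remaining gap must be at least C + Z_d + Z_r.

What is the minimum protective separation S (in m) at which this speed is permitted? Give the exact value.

stop time T_s = (8/5)/(3/2) = 1.0667 s
robot covers v_R·T_r = 1.6000·0.2000 = 0.3200 m before braking
robot under decel: 1.6000²/(2·1.5000) = 0.8533 m
human closes 0.6000·1.2667 = 0.7600 m
C+Z_d+Z_r = 0.2500+0.1000+0.0300 = 0.3800 m
S_min ≈ 0.3200+0.8533+0.7600+0.3800  ⇒  S_min = 347/150 m

S_min = 347/150 m = 2.3133 m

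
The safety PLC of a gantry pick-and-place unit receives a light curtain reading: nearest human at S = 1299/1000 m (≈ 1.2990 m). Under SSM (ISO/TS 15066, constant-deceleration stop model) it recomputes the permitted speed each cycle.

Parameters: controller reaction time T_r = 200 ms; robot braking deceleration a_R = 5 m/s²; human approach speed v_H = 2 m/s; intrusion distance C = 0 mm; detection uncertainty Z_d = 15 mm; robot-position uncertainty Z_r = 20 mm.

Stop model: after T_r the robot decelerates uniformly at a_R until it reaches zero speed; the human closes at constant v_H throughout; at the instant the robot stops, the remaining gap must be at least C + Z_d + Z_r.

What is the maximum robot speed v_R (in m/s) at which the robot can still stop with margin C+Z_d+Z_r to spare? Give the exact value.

collect terms ⇒ (1/10)·v_R² + (3/5)·v_R + (-108/125) = 0
  disc = (3/5)² − 4·(1/10)·(-108/125) = 441/625 ; √disc = 21/25
  v_R = (−(3/5) + 21/25) / (2·(1/10)) = 6/5 m/s
check:
stop time T_s = (6/5)/5 = 0.2400 s
robot in T_r: 1.2000·0.2000 = 0.2400 m
robot covers 1.2000·0.2400 − ½·5.0000·0.2400² = 0.1440 m while stopping
person approaches 2.0000·(0.2000+0.2400) = 0.8800 m
residual clearance needed = 0.0000+0.0150+0.0200 = 0.0350 m
sum ≈ 0.2400+0.1440+0.8800+0.0350 ≈ 1.2990 m = S ✓

v_R_max = 6/5 m/s = 1.2000 m/s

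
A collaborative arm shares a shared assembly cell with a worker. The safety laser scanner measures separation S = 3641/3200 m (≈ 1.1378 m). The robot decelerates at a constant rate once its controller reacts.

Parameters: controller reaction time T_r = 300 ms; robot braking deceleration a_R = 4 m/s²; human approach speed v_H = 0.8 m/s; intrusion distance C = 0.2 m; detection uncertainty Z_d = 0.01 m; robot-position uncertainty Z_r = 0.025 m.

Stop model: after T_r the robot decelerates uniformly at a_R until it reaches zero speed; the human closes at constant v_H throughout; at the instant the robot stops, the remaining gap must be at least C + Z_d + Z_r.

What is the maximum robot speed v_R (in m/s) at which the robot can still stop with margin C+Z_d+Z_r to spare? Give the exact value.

v_R_max = 21/20 m/s = 1.0500 m/s

quadratic (1/8)·v² + (1/2)·v + (-2121/3200) = 0
  disc = (1/2)² − 4·(1/8)·(-2121/3200) = 3721/6400 ; √disc = 61/80
  v_R = (−(1/2) + 61/80) / (2·(1/8)) = 21/20 m/s
check:
T_s = v_R/a_R = (21/20)/4 = 0.2625 s
robot in T_r: 1.0500·0.3000 = 0.3150 m
robot under decel: 1.0500²/(2·4.0000) = 0.1378 m
human closes 0.8000·0.5625 = 0.4500 m
margins: 0.2000+0.0100+0.0250 = 0.2350 m
sum ≈ 0.3150+0.1378+0.4500+0.2350 ≈ 1.1378 m = S ✓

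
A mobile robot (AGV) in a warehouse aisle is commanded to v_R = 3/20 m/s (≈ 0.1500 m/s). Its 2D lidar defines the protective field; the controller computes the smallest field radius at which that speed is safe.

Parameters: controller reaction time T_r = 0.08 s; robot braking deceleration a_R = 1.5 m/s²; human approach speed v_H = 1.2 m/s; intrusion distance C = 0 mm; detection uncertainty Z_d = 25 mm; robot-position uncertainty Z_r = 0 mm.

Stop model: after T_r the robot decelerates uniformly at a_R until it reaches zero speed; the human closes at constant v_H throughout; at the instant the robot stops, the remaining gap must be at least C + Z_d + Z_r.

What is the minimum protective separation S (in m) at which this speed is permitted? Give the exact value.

S_min = 521/2000 m = 0.2605 m

braking lasts T_s = (3/20)/(3/2) = 0.1000 s
robot covers v_R·T_r = 0.1500·0.0800 = 0.0120 m before braking
robot covers 0.1500·0.1000 − ½·1.5000·0.1000² = 0.0075 m while stopping
person approaches 1.2000·(0.0800+0.1000) = 0.2160 m
margins: 0.0000+0.0250+0.0000 = 0.0250 m
S_min ≈ 0.0120+0.0075+0.2160+0.0250  ⇒  S_min = 521/2000 m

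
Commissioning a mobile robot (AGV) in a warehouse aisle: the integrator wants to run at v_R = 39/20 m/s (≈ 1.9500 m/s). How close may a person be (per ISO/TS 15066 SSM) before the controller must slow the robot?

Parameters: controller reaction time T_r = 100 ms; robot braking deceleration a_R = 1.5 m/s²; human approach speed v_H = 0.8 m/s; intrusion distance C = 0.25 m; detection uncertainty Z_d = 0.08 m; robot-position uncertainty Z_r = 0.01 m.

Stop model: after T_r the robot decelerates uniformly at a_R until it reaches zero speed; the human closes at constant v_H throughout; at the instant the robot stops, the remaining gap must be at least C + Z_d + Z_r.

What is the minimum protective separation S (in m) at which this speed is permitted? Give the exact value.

S_min = 1169/400 m = 2.9225 m

T_s = v_R/a_R = (39/20)/(3/2) = 1.3000 s
robot covers v_R·T_r = 1.9500·0.1000 = 0.1950 m before braking
braking distance = 1.9500²/(2·1.5000) = 1.2675 m
human closes 0.8000·1.4000 = 1.1200 m
margins: 0.2500+0.0800+0.0100 = 0.3400 m
S_min ≈ 0.1950+1.2675+1.1200+0.3400  ⇒  S_min = 1169/400 m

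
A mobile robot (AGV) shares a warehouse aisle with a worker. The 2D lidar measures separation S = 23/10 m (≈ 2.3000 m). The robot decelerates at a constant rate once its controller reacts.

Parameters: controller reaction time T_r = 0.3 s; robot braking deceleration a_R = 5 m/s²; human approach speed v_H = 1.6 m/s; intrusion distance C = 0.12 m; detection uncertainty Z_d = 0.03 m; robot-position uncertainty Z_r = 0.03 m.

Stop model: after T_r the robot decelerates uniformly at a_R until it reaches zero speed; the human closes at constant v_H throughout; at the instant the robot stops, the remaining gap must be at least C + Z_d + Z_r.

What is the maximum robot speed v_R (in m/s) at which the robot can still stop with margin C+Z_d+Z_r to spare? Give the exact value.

v_R_max = 2 m/s = 2.0000 m/s

at the boundary: (1/10)·v² + (31/50)·v + (-41/25) = 0
  disc = (31/50)² − 4·(1/10)·(-41/25) = 2601/2500 ; √disc = 51/50
  v_R = (−(31/50) + 51/50) / (2·(1/10)) = 2 m/s
check:
stop time T_s = 2/5 = 0.4000 s
robot covers v_R·T_r = 2.0000·0.3000 = 0.6000 m before braking
robot under decel: 2.0000²/(2·5.0000) = 0.4000 m
human closes 1.6000·0.7000 = 1.1200 m
residual clearance needed = 0.1200+0.0300+0.0300 = 0.1800 m
sum ≈ 0.6000+0.4000+1.1200+0.1800 ≈ 2.3000 m = S ✓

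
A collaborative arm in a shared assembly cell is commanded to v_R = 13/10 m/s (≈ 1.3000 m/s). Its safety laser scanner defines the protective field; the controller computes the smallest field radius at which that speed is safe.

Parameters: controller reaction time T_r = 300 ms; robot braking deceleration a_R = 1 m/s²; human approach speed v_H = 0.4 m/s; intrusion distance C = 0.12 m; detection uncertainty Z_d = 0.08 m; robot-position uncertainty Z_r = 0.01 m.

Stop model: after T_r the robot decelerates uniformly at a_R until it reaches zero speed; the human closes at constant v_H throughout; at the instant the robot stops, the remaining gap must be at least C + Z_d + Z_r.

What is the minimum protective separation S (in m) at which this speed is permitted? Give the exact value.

braking lasts T_s = (13/10)/1 = 1.3000 s
reaction-phase robot travel = 1.3000·0.3000 = 0.3900 m
braking distance = 1.3000²/(2·1.0000) = 0.8450 m
person approaches 0.4000·(0.3000+1.3000) = 0.6400 m
margins: 0.1200+0.0800+0.0100 = 0.2100 m
S_min ≈ 0.3900+0.8450+0.6400+0.2100  ⇒  S_min = 417/200 m

S_min = 417/200 m = 2.0850 m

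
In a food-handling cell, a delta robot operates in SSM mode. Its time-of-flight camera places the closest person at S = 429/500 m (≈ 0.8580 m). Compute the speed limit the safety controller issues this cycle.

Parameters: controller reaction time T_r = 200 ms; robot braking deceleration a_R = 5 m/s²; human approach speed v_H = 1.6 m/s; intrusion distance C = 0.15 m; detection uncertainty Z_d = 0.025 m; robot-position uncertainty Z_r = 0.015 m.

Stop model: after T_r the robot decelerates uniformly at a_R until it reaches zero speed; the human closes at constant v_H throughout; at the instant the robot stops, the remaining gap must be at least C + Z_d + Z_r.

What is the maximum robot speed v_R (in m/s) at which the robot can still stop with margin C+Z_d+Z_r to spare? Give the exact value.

collect terms ⇒ (1/10)·v_R² + (13/25)·v_R + (-87/250) = 0
  disc = (13/25)² − 4·(1/10)·(-87/250) = 256/625 ; √disc = 16/25
  v_R = (−(13/25) + 16/25) / (2·(1/10)) = 3/5 m/s
check:
T_s = v_R/a_R = (3/5)/5 = 0.1200 s
robot in T_r: 0.6000·0.2000 = 0.1200 m
robot under decel: 0.6000²/(2·5.0000) = 0.0360 m
human over T_r+T_s: 1.6000·(0.2000+0.1200) = 0.5120 m
C+Z_d+Z_r = 0.1500+0.0250+0.0150 = 0.1900 m
sum ≈ 0.1200+0.0360+0.5120+0.1900 ≈ 0.8580 m = S ✓

v_R_max = 3/5 m/s = 0.6000 m/s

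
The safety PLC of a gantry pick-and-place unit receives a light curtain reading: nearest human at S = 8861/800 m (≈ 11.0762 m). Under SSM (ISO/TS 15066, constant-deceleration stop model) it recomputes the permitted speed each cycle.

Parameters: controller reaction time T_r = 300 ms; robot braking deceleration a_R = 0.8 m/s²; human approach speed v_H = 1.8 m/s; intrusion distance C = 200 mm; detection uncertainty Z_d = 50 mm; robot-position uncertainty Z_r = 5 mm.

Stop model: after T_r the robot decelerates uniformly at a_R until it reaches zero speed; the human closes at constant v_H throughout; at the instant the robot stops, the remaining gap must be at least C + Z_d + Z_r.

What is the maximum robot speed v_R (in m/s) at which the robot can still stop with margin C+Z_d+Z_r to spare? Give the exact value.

at the boundary: (5/8)·v² + (51/20)·v + (-329/32) = 0
  disc = (51/20)² − 4·(5/8)·(-329/32) = 51529/1600 ; √disc = 227/40
  v_R = (−(51/20) + 227/40) / (2·(5/8)) = 5/2 m/s
check:
T_s = v_R/a_R = (5/2)/(4/5) = 3.1250 s
robot covers v_R·T_r = 2.5000·0.3000 = 0.7500 m before braking
braking distance = 2.5000²/(2·0.8000) = 3.9062 m
human over T_r+T_s: 1.8000·(0.3000+3.1250) = 6.1650 m
residual clearance needed = 0.2000+0.0500+0.0050 = 0.2550 m
sum ≈ 0.7500+3.9062+6.1650+0.2550 ≈ 11.0762 m = S ✓

v_R_max = 5/2 m/s = 2.5000 m/s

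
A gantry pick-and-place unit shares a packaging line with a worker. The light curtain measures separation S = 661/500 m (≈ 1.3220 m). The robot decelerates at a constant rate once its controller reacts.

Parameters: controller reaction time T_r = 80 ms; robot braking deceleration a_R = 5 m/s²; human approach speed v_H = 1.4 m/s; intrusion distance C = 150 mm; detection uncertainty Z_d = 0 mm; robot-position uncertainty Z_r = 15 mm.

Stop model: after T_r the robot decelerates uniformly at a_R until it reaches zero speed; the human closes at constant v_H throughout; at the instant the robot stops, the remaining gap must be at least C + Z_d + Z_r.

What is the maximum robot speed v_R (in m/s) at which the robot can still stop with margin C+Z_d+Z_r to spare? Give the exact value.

collect terms ⇒ (1/10)·v_R² + (9/25)·v_R + (-209/200) = 0
  disc = (9/25)² − 4·(1/10)·(-209/200) = 1369/2500 ; √disc = 37/50
  v_R = (−(9/25) + 37/50) / (2·(1/10)) = 19/10 m/s
check:
stop time T_s = (19/10)/5 = 0.3800 s
reaction-phase robot travel = 1.9000·0.0800 = 0.1520 m
robot under decel: 1.9000²/(2·5.0000) = 0.3610 m
person approaches 1.4000·(0.0800+0.3800) = 0.6440 m
margins: 0.1500+0.0000+0.0150 = 0.1650 m
sum ≈ 0.1520+0.3610+0.6440+0.1650 ≈ 1.3220 m = S ✓

v_R_max = 19/10 m/s = 1.9000 m/s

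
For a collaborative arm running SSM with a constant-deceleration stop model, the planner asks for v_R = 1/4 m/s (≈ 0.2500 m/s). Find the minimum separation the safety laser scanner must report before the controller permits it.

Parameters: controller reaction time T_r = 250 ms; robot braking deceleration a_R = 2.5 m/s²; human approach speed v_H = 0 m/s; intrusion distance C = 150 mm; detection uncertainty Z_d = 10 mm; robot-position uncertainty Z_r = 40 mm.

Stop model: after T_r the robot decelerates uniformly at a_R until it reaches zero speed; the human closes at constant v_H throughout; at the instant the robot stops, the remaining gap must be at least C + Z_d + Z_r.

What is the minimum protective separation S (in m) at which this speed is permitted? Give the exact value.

S_min = 11/40 m = 0.2750 m

braking lasts T_s = (1/4)/(5/2) = 0.1000 s
robot in T_r: 0.2500·0.2500 = 0.0625 m
braking distance = 0.2500²/(2·2.5000) = 0.0125 m
person approaches 0.0000·(0.2500+0.1000) = 0.0000 m
margins: 0.1500+0.0100+0.0400 = 0.2000 m
S_min ≈ 0.0625+0.0125+0.0000+0.2000  ⇒  S_min = 11/40 m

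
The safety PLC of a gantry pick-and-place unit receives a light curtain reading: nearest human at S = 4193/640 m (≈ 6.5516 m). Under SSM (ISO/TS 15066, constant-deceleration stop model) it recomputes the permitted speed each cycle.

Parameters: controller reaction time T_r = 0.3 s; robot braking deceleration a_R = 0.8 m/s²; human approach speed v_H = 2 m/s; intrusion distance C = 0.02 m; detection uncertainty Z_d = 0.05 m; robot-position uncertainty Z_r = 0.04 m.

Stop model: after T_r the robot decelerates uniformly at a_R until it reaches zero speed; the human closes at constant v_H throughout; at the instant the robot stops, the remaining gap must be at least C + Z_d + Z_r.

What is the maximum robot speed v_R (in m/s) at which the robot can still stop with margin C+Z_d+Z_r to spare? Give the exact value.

at the boundary: (5/8)·v² + (14/5)·v + (-18693/3200) = 0
  disc = (14/5)² − 4·(5/8)·(-18693/3200) = 143641/6400 ; √disc = 379/80
  v_R = (−(14/5) + 379/80) / (2·(5/8)) = 31/20 m/s
check:
T_s = v_R/a_R = (31/20)/(4/5) = 1.9375 s
robot in T_r: 1.5500·0.3000 = 0.4650 m
robot covers 1.5500·1.9375 − ½·0.8000·1.9375² = 1.5016 m while stopping
human over T_r+T_s: 2.0000·(0.3000+1.9375) = 4.4750 m
margins: 0.0200+0.0500+0.0400 = 0.1100 m
sum ≈ 0.4650+1.5016+4.4750+0.1100 ≈ 6.5516 m = S ✓

v_R_max = 31/20 m/s = 1.5500 m/s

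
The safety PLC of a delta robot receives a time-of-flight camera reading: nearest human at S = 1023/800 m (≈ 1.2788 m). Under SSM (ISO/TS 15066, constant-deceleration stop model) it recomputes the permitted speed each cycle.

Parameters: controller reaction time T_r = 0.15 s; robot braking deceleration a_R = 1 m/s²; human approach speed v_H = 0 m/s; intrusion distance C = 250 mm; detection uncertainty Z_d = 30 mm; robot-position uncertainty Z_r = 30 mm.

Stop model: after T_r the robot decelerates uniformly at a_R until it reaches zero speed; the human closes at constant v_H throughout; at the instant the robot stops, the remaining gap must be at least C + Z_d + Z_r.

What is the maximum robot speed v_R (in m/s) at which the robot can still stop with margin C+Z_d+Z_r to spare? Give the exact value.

quadratic (1/2)·v² + (3/20)·v + (-31/32) = 0
  disc = (3/20)² − 4·(1/2)·(-31/32) = 49/25 ; √disc = 7/5
  v_R = (−(3/20) + 7/5) / (2·(1/2)) = 5/4 m/s
check:
stop time T_s = (5/4)/1 = 1.2500 s
reaction-phase robot travel = 1.2500·0.1500 = 0.1875 m
robot under decel: 1.2500²/(2·1.0000) = 0.7812 m
human over T_r+T_s: 0.0000·(0.1500+1.2500) = 0.0000 m
margins: 0.2500+0.0300+0.0300 = 0.3100 m
sum ≈ 0.1875+0.7812+0.0000+0.3100 ≈ 1.2788 m = S ✓

v_R_max = 5/4 m/s = 1.2500 m/s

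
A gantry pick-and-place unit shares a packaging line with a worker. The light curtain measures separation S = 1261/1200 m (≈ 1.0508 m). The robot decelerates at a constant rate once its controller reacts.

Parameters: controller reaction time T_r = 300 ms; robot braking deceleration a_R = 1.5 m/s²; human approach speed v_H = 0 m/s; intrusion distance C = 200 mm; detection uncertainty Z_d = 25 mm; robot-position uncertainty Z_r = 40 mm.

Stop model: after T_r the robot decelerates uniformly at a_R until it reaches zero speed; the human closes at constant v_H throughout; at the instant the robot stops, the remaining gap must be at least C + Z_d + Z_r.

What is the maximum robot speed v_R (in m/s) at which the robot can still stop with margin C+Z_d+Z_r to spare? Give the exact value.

v_R_max = 23/20 m/s = 1.1500 m/s

collect terms ⇒ (1/3)·v_R² + (3/10)·v_R + (-943/1200) = 0
  disc = (3/10)² − 4·(1/3)·(-943/1200) = 256/225 ; √disc = 16/15
  v_R = (−(3/10) + 16/15) / (2·(1/3)) = 23/20 m/s
check:
stop time T_s = (23/20)/(3/2) = 0.7667 s
reaction-phase robot travel = 1.1500·0.3000 = 0.3450 m
robot covers 1.1500·0.7667 − ½·1.5000·0.7667² = 0.4408 m while stopping
human closes 0.0000·1.0667 = 0.0000 m
margins: 0.2000+0.0250+0.0400 = 0.2650 m
sum ≈ 0.3450+0.4408+0.0000+0.2650 ≈ 1.0508 m = S ✓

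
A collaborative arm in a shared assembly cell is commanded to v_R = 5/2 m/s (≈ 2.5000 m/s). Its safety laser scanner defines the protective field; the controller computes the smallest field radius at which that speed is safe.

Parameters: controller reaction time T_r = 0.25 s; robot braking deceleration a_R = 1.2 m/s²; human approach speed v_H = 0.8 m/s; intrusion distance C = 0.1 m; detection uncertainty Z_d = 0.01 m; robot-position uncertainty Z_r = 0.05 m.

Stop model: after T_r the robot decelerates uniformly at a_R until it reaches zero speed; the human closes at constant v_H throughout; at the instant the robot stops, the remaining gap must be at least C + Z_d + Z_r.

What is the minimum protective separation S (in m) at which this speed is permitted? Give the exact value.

S_min = 6307/1200 m = 5.2558 m

T_s = v_R/a_R = (5/2)/(6/5) = 2.0833 s
robot covers v_R·T_r = 2.5000·0.2500 = 0.6250 m before braking
robot under decel: 2.5000²/(2·1.2000) = 2.6042 m
human closes 0.8000·2.3333 = 1.8667 m
margins: 0.1000+0.0100+0.0500 = 0.1600 m
S_min ≈ 0.6250+2.6042+1.8667+0.1600  ⇒  S_min = 6307/1200 m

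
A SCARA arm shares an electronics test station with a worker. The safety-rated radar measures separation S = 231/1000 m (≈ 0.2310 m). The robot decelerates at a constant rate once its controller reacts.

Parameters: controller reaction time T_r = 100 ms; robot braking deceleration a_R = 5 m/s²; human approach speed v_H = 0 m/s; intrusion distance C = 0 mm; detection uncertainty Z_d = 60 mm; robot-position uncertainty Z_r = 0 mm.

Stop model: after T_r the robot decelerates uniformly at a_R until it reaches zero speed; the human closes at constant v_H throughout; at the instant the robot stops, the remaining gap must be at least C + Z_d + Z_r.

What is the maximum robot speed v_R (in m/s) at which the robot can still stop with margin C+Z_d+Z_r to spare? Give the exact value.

quadratic (1/10)·v² + (1/10)·v + (-171/1000) = 0
  disc = (1/10)² − 4·(1/10)·(-171/1000) = 49/625 ; √disc = 7/25
  v_R = (−(1/10) + 7/25) / (2·(1/10)) = 9/10 m/s
check:
stop time T_s = (9/10)/5 = 0.1800 s
robot in T_r: 0.9000·0.1000 = 0.0900 m
braking distance = 0.9000²/(2·5.0000) = 0.0810 m
human closes 0.0000·0.2800 = 0.0000 m
residual clearance needed = 0.0000+0.0600+0.0000 = 0.0600 m
sum ≈ 0.0900+0.0810+0.0000+0.0600 ≈ 0.2310 m = S ✓

v_R_max = 9/10 m/s = 0.9000 m/s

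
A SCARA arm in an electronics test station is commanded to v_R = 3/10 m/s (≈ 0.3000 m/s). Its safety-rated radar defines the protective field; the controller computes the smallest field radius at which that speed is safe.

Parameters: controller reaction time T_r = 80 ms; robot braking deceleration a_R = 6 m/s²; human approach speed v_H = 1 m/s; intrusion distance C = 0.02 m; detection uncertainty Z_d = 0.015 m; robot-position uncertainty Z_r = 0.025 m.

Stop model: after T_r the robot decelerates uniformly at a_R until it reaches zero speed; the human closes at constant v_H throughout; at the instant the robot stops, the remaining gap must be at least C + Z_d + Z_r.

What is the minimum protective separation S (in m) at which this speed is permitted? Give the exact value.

S_min = 443/2000 m = 0.2215 m

stop time T_s = (3/10)/6 = 0.0500 s
robot covers v_R·T_r = 0.3000·0.0800 = 0.0240 m before braking
braking distance = 0.3000²/(2·6.0000) = 0.0075 m
human closes 1.0000·0.1300 = 0.1300 m
margins: 0.0200+0.0150+0.0250 = 0.0600 m
S_min ≈ 0.0240+0.0075+0.1300+0.0600  ⇒  S_min = 443/2000 m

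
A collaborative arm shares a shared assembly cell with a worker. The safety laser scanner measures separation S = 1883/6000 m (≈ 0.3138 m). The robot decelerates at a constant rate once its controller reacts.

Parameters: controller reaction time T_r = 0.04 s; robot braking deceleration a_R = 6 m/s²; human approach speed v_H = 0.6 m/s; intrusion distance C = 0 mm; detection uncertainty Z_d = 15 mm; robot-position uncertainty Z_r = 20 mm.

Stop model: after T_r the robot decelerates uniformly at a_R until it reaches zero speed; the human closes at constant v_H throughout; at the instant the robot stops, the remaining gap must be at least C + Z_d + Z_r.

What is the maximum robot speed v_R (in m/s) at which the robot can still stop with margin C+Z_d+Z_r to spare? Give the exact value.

quadratic (1/12)·v² + (7/50)·v + (-1529/6000) = 0
  disc = (7/50)² − 4·(1/12)·(-1529/6000) = 9409/90000 ; √disc = 97/300
  v_R = (−(7/50) + 97/300) / (2·(1/12)) = 11/10 m/s
check:
stop time T_s = (11/10)/6 = 0.1833 s
robot in T_r: 1.1000·0.0400 = 0.0440 m
braking distance = 1.1000²/(2·6.0000) = 0.1008 m
person approaches 0.6000·(0.0400+0.1833) = 0.1340 m
margins: 0.0000+0.0150+0.0200 = 0.0350 m
sum ≈ 0.0440+0.1008+0.1340+0.0350 ≈ 0.3138 m = S ✓

v_R_max = 11/10 m/s = 1.1000 m/s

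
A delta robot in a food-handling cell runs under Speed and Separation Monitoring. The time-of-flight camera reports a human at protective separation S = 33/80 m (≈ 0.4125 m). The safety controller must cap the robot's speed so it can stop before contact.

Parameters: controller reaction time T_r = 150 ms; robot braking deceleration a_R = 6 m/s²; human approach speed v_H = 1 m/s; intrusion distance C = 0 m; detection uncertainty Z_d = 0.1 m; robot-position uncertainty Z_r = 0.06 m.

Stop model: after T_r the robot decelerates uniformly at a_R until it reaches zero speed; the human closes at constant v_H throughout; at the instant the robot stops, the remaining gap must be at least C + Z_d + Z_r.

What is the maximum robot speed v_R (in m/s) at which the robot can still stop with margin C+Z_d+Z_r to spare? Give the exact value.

v_R_max = 3/10 m/s = 0.3000 m/s

quadratic (1/12)·v² + (19/60)·v + (-41/400) = 0
  disc = (19/60)² − 4·(1/12)·(-41/400) = 121/900 ; √disc = 11/30
  v_R = (−(19/60) + 11/30) / (2·(1/12)) = 3/10 m/s
check:
stop time T_s = (3/10)/6 = 0.0500 s
robot covers v_R·T_r = 0.3000·0.1500 = 0.0450 m before braking
robot covers 0.3000·0.0500 − ½·6.0000·0.0500² = 0.0075 m while stopping
human over T_r+T_s: 1.0000·(0.1500+0.0500) = 0.2000 m
residual clearance needed = 0.0000+0.1000+0.0600 = 0.1600 m
sum ≈ 0.0450+0.0075+0.2000+0.1600 ≈ 0.4125 m = S ✓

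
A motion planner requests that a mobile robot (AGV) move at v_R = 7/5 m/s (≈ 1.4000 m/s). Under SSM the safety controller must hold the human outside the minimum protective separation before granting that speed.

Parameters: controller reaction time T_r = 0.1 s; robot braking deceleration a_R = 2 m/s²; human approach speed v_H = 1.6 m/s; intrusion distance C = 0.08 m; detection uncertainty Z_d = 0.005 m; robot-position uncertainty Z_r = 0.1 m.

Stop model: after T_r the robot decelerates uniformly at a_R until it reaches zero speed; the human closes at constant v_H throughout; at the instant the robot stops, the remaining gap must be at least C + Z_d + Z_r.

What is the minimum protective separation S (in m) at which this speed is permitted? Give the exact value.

braking lasts T_s = (7/5)/2 = 0.7000 s
robot covers v_R·T_r = 1.4000·0.1000 = 0.1400 m before braking
robot covers 1.4000·0.7000 − ½·2.0000·0.7000² = 0.4900 m while stopping
human over T_r+T_s: 1.6000·(0.1000+0.7000) = 1.2800 m
margins: 0.0800+0.0050+0.1000 = 0.1850 m
S_min ≈ 0.1400+0.4900+1.2800+0.1850  ⇒  S_min = 419/200 m

S_min = 419/200 m = 2.0950 m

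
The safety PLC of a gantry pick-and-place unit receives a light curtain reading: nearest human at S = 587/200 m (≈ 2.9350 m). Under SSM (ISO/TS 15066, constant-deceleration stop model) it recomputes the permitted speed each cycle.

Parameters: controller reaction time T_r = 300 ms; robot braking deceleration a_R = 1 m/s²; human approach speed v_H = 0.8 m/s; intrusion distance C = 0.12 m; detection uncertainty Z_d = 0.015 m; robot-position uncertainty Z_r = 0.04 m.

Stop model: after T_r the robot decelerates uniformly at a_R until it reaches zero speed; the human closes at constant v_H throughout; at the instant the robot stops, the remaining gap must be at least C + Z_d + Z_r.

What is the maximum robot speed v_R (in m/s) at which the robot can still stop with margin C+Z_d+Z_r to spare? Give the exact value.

v_R_max = 7/5 m/s = 1.4000 m/s

at the boundary: (1/2)·v² + (11/10)·v + (-63/25) = 0
  disc = (11/10)² − 4·(1/2)·(-63/25) = 25/4 ; √disc = 5/2
  v_R = (−(11/10) + 5/2) / (2·(1/2)) = 7/5 m/s
check:
stop time T_s = (7/5)/1 = 1.4000 s
robot in T_r: 1.4000·0.3000 = 0.4200 m
robot under decel: 1.4000²/(2·1.0000) = 0.9800 m
human closes 0.8000·1.7000 = 1.3600 m
C+Z_d+Z_r = 0.1200+0.0150+0.0400 = 0.1750 m
sum ≈ 0.4200+0.9800+1.3600+0.1750 ≈ 2.9350 m = S ✓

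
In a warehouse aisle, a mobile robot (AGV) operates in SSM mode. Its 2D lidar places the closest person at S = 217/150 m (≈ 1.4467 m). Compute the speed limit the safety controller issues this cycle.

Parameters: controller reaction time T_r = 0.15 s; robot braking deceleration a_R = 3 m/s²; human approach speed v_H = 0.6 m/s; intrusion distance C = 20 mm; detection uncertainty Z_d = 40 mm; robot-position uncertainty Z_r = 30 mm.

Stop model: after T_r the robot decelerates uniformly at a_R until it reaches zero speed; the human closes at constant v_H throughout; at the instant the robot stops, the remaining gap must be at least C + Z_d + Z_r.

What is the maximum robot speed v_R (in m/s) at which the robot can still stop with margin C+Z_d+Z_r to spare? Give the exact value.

v_R_max = 19/10 m/s = 1.9000 m/s

quadratic (1/6)·v² + (7/20)·v + (-19/15) = 0
  disc = (7/20)² − 4·(1/6)·(-19/15) = 3481/3600 ; √disc = 59/60
  v_R = (−(7/20) + 59/60) / (2·(1/6)) = 19/10 m/s
check:
stop time T_s = (19/10)/3 = 0.6333 s
robot covers v_R·T_r = 1.9000·0.1500 = 0.2850 m before braking
braking distance = 1.9000²/(2·3.0000) = 0.6017 m
human closes 0.6000·0.7833 = 0.4700 m
residual clearance needed = 0.0200+0.0400+0.0300 = 0.0900 m
sum ≈ 0.2850+0.6017+0.4700+0.0900 ≈ 1.4467 m = S ✓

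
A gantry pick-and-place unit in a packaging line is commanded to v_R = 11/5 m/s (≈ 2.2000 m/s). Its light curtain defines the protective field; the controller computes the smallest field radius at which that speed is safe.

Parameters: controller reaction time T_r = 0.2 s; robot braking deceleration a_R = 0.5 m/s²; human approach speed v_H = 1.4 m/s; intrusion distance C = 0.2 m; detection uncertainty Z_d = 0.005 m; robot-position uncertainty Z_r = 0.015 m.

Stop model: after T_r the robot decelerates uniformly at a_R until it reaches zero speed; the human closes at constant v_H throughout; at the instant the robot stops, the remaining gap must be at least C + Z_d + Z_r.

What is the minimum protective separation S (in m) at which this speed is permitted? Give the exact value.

braking lasts T_s = (11/5)/(1/2) = 4.4000 s
reaction-phase robot travel = 2.2000·0.2000 = 0.4400 m
robot covers 2.2000·4.4000 − ½·0.5000·4.4000² = 4.8400 m while stopping
human over T_r+T_s: 1.4000·(0.2000+4.4000) = 6.4400 m
C+Z_d+Z_r = 0.2000+0.0050+0.0150 = 0.2200 m
S_min ≈ 0.4400+4.8400+6.4400+0.2200  ⇒  S_min = 597/50 m

S_min = 597/50 m = 11.9400 m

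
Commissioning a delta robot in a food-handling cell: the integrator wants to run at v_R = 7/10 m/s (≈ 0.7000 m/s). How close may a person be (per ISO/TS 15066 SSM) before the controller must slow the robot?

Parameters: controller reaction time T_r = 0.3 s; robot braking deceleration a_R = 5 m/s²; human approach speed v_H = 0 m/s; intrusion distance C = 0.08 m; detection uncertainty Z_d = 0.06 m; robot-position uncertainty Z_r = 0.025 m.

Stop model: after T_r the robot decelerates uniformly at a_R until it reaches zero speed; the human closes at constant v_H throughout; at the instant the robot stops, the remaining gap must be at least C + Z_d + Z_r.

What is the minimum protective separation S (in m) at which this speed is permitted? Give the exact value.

T_s = v_R/a_R = (7/10)/5 = 0.1400 s
reaction-phase robot travel = 0.7000·0.3000 = 0.2100 m
robot covers 0.7000·0.1400 − ½·5.0000·0.1400² = 0.0490 m while stopping
human closes 0.0000·0.4400 = 0.0000 m
residual clearance needed = 0.0800+0.0600+0.0250 = 0.1650 m
S_min ≈ 0.2100+0.0490+0.0000+0.1650  ⇒  S_min = 53/125 m

S_min = 53/125 m = 0.4240 m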